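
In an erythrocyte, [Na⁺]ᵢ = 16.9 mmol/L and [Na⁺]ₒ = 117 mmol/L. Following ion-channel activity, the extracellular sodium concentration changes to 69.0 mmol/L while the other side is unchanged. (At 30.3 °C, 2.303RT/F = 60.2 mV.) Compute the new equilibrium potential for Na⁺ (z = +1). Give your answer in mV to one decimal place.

After the shift: [Na⁺]_out = 69.0, [Na⁺]_in = 16.9 mmol/L.
E_new = (60.2/1)·log₁₀(69.0/16.9) = 60.20 · (0.6110) = 36.78 mV

36.8 mV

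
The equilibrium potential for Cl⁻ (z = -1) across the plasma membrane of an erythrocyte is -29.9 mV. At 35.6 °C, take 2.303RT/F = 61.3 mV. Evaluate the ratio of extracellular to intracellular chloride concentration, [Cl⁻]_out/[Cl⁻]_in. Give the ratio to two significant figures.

3.1

log₁₀([out]/[in]) = E·z/(61.3) = -29.9 × -1 / 61.3 = 0.4878
[out]/[in] = 10^(0.4878) = 3.074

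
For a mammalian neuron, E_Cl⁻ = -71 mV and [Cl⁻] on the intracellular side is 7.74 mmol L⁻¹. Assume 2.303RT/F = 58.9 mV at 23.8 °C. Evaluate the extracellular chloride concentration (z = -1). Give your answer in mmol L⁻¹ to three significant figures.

Nernst: E = (58.9/-1) · log₁₀([out]/[in]), so log₁₀([out]/[in]) = -71.0 × -1 / 58.9 = 1.2054.
[out]/[in] = 10^(1.2054) = 16.05.
[out] = 16.05 × 7.74 = 124.2 mmol L⁻¹.

124 mmol L⁻¹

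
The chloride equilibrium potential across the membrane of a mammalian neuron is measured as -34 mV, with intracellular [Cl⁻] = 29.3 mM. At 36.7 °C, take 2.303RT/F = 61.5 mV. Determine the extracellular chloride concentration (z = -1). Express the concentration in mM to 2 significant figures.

100 mM

Nernst: E = (61.5/-1) · log₁₀([out]/[in]), so log₁₀([out]/[in]) = -34.0 × -1 / 61.5 = 0.5528.
[out]/[in] = 10^(0.5528) = 3.571.
[out] = 3.571 × 29.3 = 104.6 mM.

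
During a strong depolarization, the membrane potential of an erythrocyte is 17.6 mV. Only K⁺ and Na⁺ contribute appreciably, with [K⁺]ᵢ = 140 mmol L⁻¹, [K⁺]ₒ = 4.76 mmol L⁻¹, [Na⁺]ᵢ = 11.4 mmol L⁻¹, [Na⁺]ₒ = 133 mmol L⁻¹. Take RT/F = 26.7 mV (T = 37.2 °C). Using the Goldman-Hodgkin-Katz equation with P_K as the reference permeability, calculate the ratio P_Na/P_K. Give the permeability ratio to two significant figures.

2.4

Let α = P_Na/P_K. GHK: Vm = 26.7·ln[(Kₒ + α·Naₒ)/(Kᵢ + α·Naᵢ)].
e^(Vm/26.7) = e^(17.6/26.7) = 1.9332
So 1.9332·(Kᵢ + α·Naᵢ) = Kₒ + α·Naₒ → α = (1.9332·140.0 − 4.76) / (133.0 − 1.9332·11.4)
α = (270.6 − 4.76) / (133.0 − 22.04) = 265.9/111 = 2.396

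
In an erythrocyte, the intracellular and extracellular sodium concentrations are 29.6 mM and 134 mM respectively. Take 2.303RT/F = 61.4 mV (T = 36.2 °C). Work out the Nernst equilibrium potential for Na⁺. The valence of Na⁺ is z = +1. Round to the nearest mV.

E = (61.4/z) · log₁₀([Na⁺]_out/[Na⁺]_in) with z = +1.
= (61.4/1) · log₁₀(134/29.6) = 61.40 · log₁₀(4.527)
= 61.40 · (0.6558) = 40.27 mV

40 mV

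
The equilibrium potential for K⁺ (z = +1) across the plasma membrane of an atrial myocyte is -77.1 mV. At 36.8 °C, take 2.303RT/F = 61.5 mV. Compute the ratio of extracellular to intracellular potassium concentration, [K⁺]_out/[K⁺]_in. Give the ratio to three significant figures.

log₁₀([out]/[in]) = E·z/(61.5) = -77.1 × 1 / 61.5 = -1.2537
[out]/[in] = 10^(-1.2537) = 0.05576

0.0558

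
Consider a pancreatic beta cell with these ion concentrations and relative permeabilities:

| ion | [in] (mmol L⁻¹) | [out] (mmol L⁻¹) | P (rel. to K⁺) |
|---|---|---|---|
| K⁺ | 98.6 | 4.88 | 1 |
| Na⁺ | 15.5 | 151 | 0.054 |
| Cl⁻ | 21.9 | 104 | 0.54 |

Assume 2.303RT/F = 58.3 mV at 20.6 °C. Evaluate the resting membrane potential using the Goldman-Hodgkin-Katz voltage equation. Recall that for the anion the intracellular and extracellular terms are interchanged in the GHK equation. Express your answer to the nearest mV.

Vm = 58.3 · log₁₀[(Σ P·[cation]ₒ + Σ P·[anion]ᵢ) / (Σ P·[cation]ᵢ + Σ P·[anion]ₒ)]
Numerator = 1×4.88 + 0.054×151 + 0.54×21.9 = 24.86
Denominator = 1×98.6 + 0.054×15.5 + 0.54×104 = 155.6
Vm = 58.3 · log₁₀(0.15977) = 58.3 × (-0.7965) = -46.44 mV

-46 mV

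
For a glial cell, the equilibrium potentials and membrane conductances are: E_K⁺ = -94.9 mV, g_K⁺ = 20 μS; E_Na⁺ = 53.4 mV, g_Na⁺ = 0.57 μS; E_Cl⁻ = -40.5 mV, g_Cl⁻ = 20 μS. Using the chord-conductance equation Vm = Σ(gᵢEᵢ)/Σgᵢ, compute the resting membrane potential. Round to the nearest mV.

Σ gᵢEᵢ = 20·(-94.9) + 0.57·(53.4) + 20·(-40.5) = -2677.56
Σ gᵢ = 20 + 0.57 + 20 = 40.57
Vm = -2677.56 / 40.57 = -66.00 mV

-66 mV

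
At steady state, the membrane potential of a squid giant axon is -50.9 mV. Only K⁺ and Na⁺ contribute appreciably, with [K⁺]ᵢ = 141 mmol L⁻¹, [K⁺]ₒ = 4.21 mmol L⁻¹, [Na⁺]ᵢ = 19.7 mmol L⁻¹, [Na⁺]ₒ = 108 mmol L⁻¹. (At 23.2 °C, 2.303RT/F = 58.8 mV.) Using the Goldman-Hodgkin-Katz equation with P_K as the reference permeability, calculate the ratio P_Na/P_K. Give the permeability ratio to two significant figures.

Let α = P_Na/P_K. GHK: Vm = 58.8·log₁₀[(Kₒ + α·Naₒ)/(Kᵢ + α·Naᵢ)].
10^(Vm/58.8) = 10^(-50.9/58.8) = 0.13626
So 0.13626·(Kᵢ + α·Naᵢ) = Kₒ + α·Naₒ → α = (0.13626·141.0 − 4.21) / (108.0 − 0.13626·19.7)
α = (19.21 − 4.21) / (108.0 − 2.684) = 15/105.3 = 0.1424

0.14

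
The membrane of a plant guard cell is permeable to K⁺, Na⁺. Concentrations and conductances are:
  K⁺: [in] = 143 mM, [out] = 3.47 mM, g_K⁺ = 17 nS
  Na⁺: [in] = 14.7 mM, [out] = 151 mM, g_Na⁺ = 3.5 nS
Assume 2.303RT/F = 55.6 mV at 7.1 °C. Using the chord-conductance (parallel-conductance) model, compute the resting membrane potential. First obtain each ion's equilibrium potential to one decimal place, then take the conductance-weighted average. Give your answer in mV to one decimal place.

-64.9 mV

E_K⁺ = (55.6/1)·log₁₀(3.47/143) = -89.8 mV
E_Na⁺ = (55.6/1)·log₁₀(151/14.7) = 56.2 mV
Vm = (Σ gᵢEᵢ)/(Σ gᵢ) = (17·-89.8 + 3.5·56.2) / (17 + 3.5)
= -1329.90 / 20.5 = -64.87 mV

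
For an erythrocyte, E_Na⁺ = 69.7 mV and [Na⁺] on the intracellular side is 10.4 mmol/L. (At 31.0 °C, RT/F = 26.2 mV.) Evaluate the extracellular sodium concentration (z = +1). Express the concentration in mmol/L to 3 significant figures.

149 mmol/L

Nernst: E = (26.2/1) · ln([out]/[in]), so ln([out]/[in]) = 69.7 × 1 / 26.2 = 2.6603.
[out]/[in] = e^(2.6603) = 14.3.
[out] = 14.3 × 10.4 = 148.7 mmol/L.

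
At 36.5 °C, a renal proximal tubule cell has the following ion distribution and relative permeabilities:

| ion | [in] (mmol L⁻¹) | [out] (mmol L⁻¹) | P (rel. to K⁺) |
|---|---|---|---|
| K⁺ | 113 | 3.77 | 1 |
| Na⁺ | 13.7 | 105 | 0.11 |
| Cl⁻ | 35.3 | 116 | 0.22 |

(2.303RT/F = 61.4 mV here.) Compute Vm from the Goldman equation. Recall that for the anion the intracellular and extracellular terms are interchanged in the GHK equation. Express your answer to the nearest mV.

Vm = 61.4 · log₁₀[(Σ P·[cation]ₒ + Σ P·[anion]ᵢ) / (Σ P·[cation]ᵢ + Σ P·[anion]ₒ)]
Numerator = 1×3.77 + 0.11×105 + 0.22×35.3 = 23.09
Denominator = 1×113 + 0.11×13.7 + 0.22×116 = 140
Vm = 61.4 · log₁₀(0.16487) = 61.4 × (-0.7829) = -48.07 mV

-48 mV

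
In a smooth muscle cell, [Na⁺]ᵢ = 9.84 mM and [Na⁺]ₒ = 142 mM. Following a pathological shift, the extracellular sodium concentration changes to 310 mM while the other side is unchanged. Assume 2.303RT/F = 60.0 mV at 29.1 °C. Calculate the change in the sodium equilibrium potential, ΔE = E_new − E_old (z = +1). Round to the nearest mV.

E_old = (60.0/1)·log₁₀(142/9.84) = 69.56 mV
E_new = (60.0/1)·log₁₀(310/9.84) = 89.90 mV
ΔE = 89.90 − (69.56) = 20.34 mV

20 mV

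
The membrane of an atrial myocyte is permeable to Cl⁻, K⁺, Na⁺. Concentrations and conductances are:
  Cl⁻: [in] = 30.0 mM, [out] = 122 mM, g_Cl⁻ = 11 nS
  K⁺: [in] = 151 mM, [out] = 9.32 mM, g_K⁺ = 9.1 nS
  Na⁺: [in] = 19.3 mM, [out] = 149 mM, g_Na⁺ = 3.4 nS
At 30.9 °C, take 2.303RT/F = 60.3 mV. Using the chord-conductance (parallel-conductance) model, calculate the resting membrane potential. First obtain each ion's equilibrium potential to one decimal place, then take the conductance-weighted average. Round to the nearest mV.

E_Cl⁻ = (60.3/-1)·log₁₀(122/30.0) = -36.7 mV
E_K⁺ = (60.3/1)·log₁₀(9.32/151) = -72.9 mV
E_Na⁺ = (60.3/1)·log₁₀(149/19.3) = 53.5 mV
Vm = (Σ gᵢEᵢ)/(Σ gᵢ) = (11·-36.7 + 9.1·-72.9 + 3.4·53.5) / (11 + 9.1 + 3.4)
= -885.19 / 23.5 = -37.67 mV

-38 mV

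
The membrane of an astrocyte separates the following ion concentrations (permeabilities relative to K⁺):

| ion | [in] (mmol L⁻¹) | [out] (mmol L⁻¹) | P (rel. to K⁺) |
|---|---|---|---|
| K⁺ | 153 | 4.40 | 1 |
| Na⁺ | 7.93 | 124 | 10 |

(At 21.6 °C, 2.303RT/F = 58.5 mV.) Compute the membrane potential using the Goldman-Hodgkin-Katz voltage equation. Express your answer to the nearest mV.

Vm = 58.5 · log₁₀[(Σ P·[cation]ₒ + Σ P·[anion]ᵢ) / (Σ P·[cation]ᵢ + Σ P·[anion]ₒ)]
Numerator = 1×4.40 + 10×124 = 1244
Denominator = 1×153 + 10×7.93 = 232.3
Vm = 58.5 · log₁₀(5.3569) = 58.5 × (0.7289) = 42.64 mV

43 mV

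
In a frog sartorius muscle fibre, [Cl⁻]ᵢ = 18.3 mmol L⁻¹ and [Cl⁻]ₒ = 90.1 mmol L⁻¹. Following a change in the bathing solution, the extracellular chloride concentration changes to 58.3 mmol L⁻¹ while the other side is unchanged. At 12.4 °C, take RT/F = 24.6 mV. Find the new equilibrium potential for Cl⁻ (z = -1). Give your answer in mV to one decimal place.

-28.5 mV

After the shift: [Cl⁻]_out = 58.3, [Cl⁻]_in = 18.3 mmol L⁻¹.
E_new = (24.6/-1)·ln(58.3/18.3) = -24.60 · (1.1587) = -28.50 mV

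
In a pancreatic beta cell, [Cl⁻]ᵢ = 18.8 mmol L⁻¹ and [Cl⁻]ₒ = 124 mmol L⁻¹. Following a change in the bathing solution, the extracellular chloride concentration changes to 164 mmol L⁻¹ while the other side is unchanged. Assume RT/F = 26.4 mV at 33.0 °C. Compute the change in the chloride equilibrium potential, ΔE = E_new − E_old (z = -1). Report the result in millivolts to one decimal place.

-7.4 mV

E_old = (26.4/-1)·ln(124/18.8) = -49.80 mV
E_new = (26.4/-1)·ln(164/18.8) = -57.18 mV
ΔE = -57.18 − (-49.80) = -7.38 mV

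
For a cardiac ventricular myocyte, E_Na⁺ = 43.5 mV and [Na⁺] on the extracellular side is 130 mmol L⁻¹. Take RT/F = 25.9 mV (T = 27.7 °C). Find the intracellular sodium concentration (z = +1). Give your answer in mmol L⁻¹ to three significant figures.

Nernst: E = (25.9/1) · ln([out]/[in]), so ln([out]/[in]) = 43.5 × 1 / 25.9 = 1.6795.
[out]/[in] = e^(1.6795) = 5.363.
[in] = 130 / 5.363 = 24.24 mmol L⁻¹.

24.2 mmol L⁻¹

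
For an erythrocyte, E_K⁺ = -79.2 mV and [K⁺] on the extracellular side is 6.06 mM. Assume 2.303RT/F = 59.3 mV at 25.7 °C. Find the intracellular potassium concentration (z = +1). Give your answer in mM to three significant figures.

131 mM

Nernst: E = (59.3/1) · log₁₀([out]/[in]), so log₁₀([out]/[in]) = -79.2 × 1 / 59.3 = -1.3356.
[out]/[in] = 10^(-1.3356) = 0.04618.
[in] = 6.06 / 0.04618 = 131.2 mM.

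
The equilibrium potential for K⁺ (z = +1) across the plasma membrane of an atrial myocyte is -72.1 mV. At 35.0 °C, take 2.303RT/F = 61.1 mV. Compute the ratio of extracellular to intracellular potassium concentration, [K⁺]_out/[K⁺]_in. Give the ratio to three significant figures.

log₁₀([out]/[in]) = E·z/(61.1) = -72.1 × 1 / 61.1 = -1.1800
[out]/[in] = 10^(-1.1800) = 0.06606

0.0661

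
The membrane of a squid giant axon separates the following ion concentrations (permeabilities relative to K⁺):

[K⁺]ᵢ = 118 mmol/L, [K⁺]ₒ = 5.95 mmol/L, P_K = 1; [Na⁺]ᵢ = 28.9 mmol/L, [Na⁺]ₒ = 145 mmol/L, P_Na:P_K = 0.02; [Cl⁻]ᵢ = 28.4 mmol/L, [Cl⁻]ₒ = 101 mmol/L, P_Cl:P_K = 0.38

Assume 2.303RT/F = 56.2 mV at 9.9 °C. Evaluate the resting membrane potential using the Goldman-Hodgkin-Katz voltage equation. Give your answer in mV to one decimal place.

-50.7 mV

Vm = 56.2 · log₁₀[(Σ P·[cation]ₒ + Σ P·[anion]ᵢ) / (Σ P·[cation]ᵢ + Σ P·[anion]ₒ)]
Numerator = 1×5.95 + 0.02×145 + 0.38×28.4 = 19.64
Denominator = 1×118 + 0.02×28.9 + 0.38×101 = 157
Vm = 56.2 · log₁₀(0.12514) = 56.2 × (-0.9026) = -50.73 mV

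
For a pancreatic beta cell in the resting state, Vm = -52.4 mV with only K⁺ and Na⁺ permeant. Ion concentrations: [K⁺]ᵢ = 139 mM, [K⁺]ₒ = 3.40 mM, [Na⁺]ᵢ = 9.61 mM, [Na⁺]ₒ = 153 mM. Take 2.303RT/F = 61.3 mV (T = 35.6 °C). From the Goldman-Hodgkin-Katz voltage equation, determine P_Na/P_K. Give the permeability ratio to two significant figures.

Let α = P_Na/P_K. GHK: Vm = 61.3·log₁₀[(Kₒ + α·Naₒ)/(Kᵢ + α·Naᵢ)].
10^(Vm/61.3) = 10^(-52.4/61.3) = 0.1397
So 0.1397·(Kᵢ + α·Naᵢ) = Kₒ + α·Naₒ → α = (0.1397·139.0 − 3.4) / (153.0 − 0.1397·9.61)
α = (19.42 − 3.4) / (153.0 − 1.342) = 16.02/151.7 = 0.1056

0.11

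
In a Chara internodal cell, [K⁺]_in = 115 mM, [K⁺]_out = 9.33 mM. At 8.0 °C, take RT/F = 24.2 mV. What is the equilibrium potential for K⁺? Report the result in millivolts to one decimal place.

-60.8 mV

E = (24.2/z) · ln([K⁺]_out/[K⁺]_in) with z = +1.
= (24.2/1) · ln(9.33/115) = 24.20 · ln(0.08113)
= 24.20 · (-2.5117) = -60.78 mV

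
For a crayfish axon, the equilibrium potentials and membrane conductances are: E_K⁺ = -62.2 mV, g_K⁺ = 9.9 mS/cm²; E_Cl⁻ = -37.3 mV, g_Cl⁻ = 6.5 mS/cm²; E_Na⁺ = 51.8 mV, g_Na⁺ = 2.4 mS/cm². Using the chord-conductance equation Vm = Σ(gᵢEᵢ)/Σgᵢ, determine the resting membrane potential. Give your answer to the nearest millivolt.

-39 mV

Σ gᵢEᵢ = 9.9·(-62.2) + 6.5·(-37.3) + 2.4·(51.8) = -733.91
Σ gᵢ = 9.9 + 6.5 + 2.4 = 18.8
Vm = -733.91 / 18.8 = -39.04 mV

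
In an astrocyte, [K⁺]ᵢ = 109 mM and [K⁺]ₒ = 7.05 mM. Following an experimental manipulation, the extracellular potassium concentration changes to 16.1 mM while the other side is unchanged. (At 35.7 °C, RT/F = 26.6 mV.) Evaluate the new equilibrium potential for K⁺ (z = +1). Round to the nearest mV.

After the shift: [K⁺]_out = 16.1, [K⁺]_in = 109 mM.
E_new = (26.6/1)·ln(16.1/109) = 26.60 · (-1.9125) = -50.87 mV

-51 mV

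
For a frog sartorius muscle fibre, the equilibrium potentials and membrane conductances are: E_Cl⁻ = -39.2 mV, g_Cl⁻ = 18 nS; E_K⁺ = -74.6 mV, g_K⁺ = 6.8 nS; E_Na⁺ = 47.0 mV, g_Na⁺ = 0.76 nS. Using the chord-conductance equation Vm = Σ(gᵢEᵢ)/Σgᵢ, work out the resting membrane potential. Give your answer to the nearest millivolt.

Σ gᵢEᵢ = 18·(-39.2) + 6.8·(-74.6) + 0.76·(47.0) = -1177.16
Σ gᵢ = 18 + 6.8 + 0.76 = 25.56
Vm = -1177.16 / 25.56 = -46.05 mV

-46 mV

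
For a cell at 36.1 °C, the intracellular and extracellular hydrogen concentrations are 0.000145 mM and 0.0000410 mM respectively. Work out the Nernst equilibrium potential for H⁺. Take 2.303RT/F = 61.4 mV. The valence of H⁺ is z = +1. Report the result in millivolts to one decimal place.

E = (61.4/z) · log₁₀([H⁺]_out/[H⁺]_in) with z = +1.
= (61.4/1) · log₁₀(0.0000410/0.000145) = 61.40 · log₁₀(0.2828)
= 61.40 · (-0.5486) = -33.68 mV

-33.7 mV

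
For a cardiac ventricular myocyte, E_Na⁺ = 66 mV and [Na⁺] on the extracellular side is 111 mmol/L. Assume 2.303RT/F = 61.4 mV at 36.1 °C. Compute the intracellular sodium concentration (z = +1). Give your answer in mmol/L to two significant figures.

Nernst: E = (61.4/1) · log₁₀([out]/[in]), so log₁₀([out]/[in]) = 66.0 × 1 / 61.4 = 1.0749.
[out]/[in] = 10^(1.0749) = 11.88.
[in] = 111 / 11.88 = 9.341 mmol/L.

9.3 mmol/L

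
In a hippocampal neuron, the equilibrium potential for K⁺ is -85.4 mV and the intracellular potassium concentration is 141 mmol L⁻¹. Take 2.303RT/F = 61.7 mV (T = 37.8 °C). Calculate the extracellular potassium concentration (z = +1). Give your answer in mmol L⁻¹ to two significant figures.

Nernst: E = (61.7/1) · log₁₀([out]/[in]), so log₁₀([out]/[in]) = -85.4 × 1 / 61.7 = -1.3841.
[out]/[in] = 10^(-1.3841) = 0.04129.
[out] = 0.04129 × 141 = 5.822 mmol L⁻¹.

5.8 mmol L⁻¹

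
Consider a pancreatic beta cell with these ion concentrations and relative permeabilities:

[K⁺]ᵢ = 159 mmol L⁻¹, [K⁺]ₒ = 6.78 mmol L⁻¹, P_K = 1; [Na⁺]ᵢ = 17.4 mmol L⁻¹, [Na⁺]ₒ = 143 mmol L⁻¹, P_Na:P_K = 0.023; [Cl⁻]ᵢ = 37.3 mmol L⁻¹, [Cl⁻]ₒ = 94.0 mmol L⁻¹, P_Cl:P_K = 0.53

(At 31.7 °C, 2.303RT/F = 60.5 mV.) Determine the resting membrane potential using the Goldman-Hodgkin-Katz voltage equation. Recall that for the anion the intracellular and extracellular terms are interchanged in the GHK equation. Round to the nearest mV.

-51 mV

Vm = 60.5 · log₁₀[(Σ P·[cation]ₒ + Σ P·[anion]ᵢ) / (Σ P·[cation]ᵢ + Σ P·[anion]ₒ)]
Numerator = 1×6.78 + 0.023×143 + 0.53×37.3 = 29.84
Denominator = 1×159 + 0.023×17.4 + 0.53×94.0 = 209.2
Vm = 60.5 · log₁₀(0.14262) = 60.5 × (-0.8458) = -51.17 mV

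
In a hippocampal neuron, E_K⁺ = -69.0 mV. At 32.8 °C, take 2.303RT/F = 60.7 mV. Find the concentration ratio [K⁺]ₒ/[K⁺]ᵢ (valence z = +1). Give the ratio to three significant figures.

log₁₀([out]/[in]) = E·z/(60.7) = -69.0 × 1 / 60.7 = -1.1367
[out]/[in] = 10^(-1.1367) = 0.07299

0.0730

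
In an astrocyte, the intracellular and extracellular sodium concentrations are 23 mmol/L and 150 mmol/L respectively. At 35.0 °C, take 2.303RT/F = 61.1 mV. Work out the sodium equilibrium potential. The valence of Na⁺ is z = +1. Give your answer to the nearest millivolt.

50 mV

E = (61.1/z) · log₁₀([Na⁺]_out/[Na⁺]_in) with z = +1.
= (61.1/1) · log₁₀(150/23) = 61.10 · log₁₀(6.522)
= 61.10 · (0.8144) = 49.76 mV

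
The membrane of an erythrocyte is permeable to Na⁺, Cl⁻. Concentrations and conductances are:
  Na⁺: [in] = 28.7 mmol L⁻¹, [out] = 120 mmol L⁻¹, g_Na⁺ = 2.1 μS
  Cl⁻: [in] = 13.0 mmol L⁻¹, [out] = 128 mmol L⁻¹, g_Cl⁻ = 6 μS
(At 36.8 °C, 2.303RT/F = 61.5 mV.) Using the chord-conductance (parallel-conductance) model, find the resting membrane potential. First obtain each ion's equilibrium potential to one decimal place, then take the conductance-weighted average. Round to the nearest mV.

E_Na⁺ = (61.5/1)·log₁₀(120/28.7) = 38.2 mV
E_Cl⁻ = (61.5/-1)·log₁₀(128/13.0) = -61.1 mV
Vm = (Σ gᵢEᵢ)/(Σ gᵢ) = (2.1·38.2 + 6·-61.1) / (2.1 + 6)
= -286.38 / 8.1 = -35.36 mV

-35 mV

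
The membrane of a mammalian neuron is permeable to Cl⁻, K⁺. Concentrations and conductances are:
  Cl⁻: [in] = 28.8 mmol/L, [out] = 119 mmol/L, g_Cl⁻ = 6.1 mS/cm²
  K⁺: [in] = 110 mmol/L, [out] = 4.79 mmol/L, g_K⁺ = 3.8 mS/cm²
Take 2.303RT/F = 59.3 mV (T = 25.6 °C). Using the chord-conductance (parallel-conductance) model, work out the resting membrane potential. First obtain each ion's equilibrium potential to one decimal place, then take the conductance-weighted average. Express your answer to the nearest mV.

E_Cl⁻ = (59.3/-1)·log₁₀(119/28.8) = -36.5 mV
E_K⁺ = (59.3/1)·log₁₀(4.79/110) = -80.7 mV
Vm = (Σ gᵢEᵢ)/(Σ gᵢ) = (6.1·-36.5 + 3.8·-80.7) / (6.1 + 3.8)
= -529.31 / 9.9 = -53.47 mV

-53 mV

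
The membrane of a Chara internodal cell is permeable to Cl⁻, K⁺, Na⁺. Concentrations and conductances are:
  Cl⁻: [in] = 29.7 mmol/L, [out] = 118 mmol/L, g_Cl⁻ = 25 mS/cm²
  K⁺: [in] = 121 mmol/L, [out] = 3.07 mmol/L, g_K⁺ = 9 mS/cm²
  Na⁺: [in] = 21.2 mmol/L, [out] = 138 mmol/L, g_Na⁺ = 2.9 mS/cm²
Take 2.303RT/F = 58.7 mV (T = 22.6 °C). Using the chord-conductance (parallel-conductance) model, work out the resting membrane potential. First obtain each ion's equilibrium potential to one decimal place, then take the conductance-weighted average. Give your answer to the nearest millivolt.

E_Cl⁻ = (58.7/-1)·log₁₀(118/29.7) = -35.2 mV
E_K⁺ = (58.7/1)·log₁₀(3.07/121) = -93.7 mV
E_Na⁺ = (58.7/1)·log₁₀(138/21.2) = 47.8 mV
Vm = (Σ gᵢEᵢ)/(Σ gᵢ) = (25·-35.2 + 9·-93.7 + 2.9·47.8) / (25 + 9 + 2.9)
= -1584.68 / 36.9 = -42.95 mV

-43 mV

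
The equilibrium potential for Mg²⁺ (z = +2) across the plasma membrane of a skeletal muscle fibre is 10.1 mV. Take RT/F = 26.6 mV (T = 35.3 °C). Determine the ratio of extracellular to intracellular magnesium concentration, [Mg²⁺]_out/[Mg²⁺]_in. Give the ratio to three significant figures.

ln([out]/[in]) = E·z/(26.6) = 10.1 × 2 / 26.6 = 0.7594
[out]/[in] = e^(0.7594) = 2.137

2.14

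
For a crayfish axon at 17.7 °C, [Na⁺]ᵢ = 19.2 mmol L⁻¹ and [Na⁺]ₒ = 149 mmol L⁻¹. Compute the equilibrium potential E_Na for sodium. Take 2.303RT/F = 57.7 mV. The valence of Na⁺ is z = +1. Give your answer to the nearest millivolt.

51 mV

E = (57.7/z) · log₁₀([Na⁺]_out/[Na⁺]_in) with z = +1.
= (57.7/1) · log₁₀(149/19.2) = 57.70 · log₁₀(7.76)
= 57.70 · (0.8899) = 51.35 mV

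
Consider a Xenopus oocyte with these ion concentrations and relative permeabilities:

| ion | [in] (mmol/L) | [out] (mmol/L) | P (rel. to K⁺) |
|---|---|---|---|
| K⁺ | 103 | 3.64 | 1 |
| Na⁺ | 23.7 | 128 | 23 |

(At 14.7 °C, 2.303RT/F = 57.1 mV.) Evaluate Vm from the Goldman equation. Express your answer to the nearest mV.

Vm = 57.1 · log₁₀[(Σ P·[cation]ₒ + Σ P·[anion]ᵢ) / (Σ P·[cation]ᵢ + Σ P·[anion]ₒ)]
Numerator = 1×3.64 + 23×128 = 2948
Denominator = 1×103 + 23×23.7 = 648.1
Vm = 57.1 · log₁₀(4.5481) = 57.1 × (0.6578) = 37.56 mV

38 mV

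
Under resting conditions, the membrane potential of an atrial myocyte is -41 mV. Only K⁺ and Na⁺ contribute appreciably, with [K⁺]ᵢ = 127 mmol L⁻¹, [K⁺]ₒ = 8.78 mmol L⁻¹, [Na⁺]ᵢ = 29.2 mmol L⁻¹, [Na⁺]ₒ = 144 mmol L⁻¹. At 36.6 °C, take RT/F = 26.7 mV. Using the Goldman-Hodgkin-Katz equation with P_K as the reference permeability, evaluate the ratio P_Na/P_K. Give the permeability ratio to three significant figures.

Let α = P_Na/P_K. GHK: Vm = 26.7·ln[(Kₒ + α·Naₒ)/(Kᵢ + α·Naᵢ)].
e^(Vm/26.7) = e^(-41.0/26.7) = 0.21533
So 0.21533·(Kᵢ + α·Naᵢ) = Kₒ + α·Naₒ → α = (0.21533·127.0 − 8.78) / (144.0 − 0.21533·29.2)
α = (27.35 − 8.78) / (144.0 − 6.288) = 18.57/137.7 = 0.1348

0.135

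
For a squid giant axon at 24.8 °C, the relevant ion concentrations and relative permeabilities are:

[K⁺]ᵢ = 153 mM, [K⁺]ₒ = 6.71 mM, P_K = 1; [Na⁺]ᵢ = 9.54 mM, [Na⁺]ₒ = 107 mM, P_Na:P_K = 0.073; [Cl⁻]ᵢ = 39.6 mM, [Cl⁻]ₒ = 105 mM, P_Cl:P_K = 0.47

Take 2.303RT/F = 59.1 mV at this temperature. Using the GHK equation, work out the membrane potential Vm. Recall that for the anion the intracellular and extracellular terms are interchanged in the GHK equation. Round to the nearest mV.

Vm = 59.1 · log₁₀[(Σ P·[cation]ₒ + Σ P·[anion]ᵢ) / (Σ P·[cation]ᵢ + Σ P·[anion]ₒ)]
Numerator = 1×6.71 + 0.073×107 + 0.47×39.6 = 33.13
Denominator = 1×153 + 0.073×9.54 + 0.47×105 = 203
Vm = 59.1 · log₁₀(0.16318) = 59.1 × (-0.7873) = -46.53 mV

-47 mV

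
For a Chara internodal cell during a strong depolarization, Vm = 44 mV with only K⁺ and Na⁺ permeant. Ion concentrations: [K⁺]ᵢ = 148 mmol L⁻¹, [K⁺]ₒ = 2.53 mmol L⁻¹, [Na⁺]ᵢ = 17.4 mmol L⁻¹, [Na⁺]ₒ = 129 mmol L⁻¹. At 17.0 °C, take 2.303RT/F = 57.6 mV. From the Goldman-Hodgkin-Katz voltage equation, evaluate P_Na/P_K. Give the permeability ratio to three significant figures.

Let α = P_Na/P_K. GHK: Vm = 57.6·log₁₀[(Kₒ + α·Naₒ)/(Kᵢ + α·Naᵢ)].
10^(Vm/57.6) = 10^(44.0/57.6) = 5.8062
So 5.8062·(Kᵢ + α·Naᵢ) = Kₒ + α·Naₒ → α = (5.8062·148.0 − 2.53) / (129.0 − 5.8062·17.4)
α = (859.3 − 2.53) / (129.0 − 101) = 856.8/27.97 = 30.63

30.6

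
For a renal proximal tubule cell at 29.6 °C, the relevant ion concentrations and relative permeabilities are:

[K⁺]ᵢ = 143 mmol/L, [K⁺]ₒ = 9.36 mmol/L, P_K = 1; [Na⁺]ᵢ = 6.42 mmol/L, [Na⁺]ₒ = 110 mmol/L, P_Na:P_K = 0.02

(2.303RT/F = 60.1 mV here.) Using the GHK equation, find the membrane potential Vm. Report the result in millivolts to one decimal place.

-65.7 mV

Vm = 60.1 · log₁₀[(Σ P·[cation]ₒ + Σ P·[anion]ᵢ) / (Σ P·[cation]ᵢ + Σ P·[anion]ₒ)]
Numerator = 1×9.36 + 0.02×110 = 11.56
Denominator = 1×143 + 0.02×6.42 = 143.1
Vm = 60.1 · log₁₀(0.080767) = 60.1 × (-1.0928) = -65.68 mV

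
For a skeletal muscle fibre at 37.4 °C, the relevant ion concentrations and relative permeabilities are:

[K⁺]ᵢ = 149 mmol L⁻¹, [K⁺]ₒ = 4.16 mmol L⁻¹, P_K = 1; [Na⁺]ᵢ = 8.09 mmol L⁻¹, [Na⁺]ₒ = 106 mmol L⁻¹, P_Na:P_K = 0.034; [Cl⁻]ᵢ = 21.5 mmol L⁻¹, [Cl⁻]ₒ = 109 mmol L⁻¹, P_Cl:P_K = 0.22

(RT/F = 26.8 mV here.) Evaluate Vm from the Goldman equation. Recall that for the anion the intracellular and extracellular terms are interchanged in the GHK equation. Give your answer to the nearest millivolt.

Vm = 26.8 · ln[(Σ P·[cation]ₒ + Σ P·[anion]ᵢ) / (Σ P·[cation]ᵢ + Σ P·[anion]ₒ)]
Numerator = 1×4.16 + 0.034×106 + 0.22×21.5 = 12.49
Denominator = 1×149 + 0.034×8.09 + 0.22×109 = 173.3
Vm = 26.8 · ln(0.072113) = 26.8 × (-2.6295) = -70.47 mV

-70 mV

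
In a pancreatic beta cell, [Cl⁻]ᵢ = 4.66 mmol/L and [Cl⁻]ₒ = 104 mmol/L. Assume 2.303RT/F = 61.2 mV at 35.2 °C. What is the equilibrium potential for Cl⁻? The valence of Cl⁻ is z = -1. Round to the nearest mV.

E = (61.2/z) · log₁₀([Cl⁻]_out/[Cl⁻]_in) with z = -1.
For an anion, dividing by z = -1 reverses the sign.
= (61.2/-1) · log₁₀(104/4.66) = -61.20 · log₁₀(22.32)
= -61.20 · (1.3486) = -82.54 mV

-83 mV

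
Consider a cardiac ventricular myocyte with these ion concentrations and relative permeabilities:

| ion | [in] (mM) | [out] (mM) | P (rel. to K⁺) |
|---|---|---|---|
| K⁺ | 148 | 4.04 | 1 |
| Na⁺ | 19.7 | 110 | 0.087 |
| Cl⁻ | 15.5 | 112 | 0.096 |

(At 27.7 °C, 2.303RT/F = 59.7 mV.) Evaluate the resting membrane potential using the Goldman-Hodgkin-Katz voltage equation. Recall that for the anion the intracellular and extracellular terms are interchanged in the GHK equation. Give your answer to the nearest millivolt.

-61 mV

Vm = 59.7 · log₁₀[(Σ P·[cation]ₒ + Σ P·[anion]ᵢ) / (Σ P·[cation]ᵢ + Σ P·[anion]ₒ)]
Numerator = 1×4.04 + 0.087×110 + 0.096×15.5 = 15.1
Denominator = 1×148 + 0.087×19.7 + 0.096×112 = 160.5
Vm = 59.7 · log₁₀(0.094089) = 59.7 × (-1.0265) = -61.28 mV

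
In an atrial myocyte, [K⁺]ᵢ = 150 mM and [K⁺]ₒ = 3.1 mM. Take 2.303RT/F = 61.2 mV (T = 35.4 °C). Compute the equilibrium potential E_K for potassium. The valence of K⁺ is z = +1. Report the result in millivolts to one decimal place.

E = (61.2/z) · log₁₀([K⁺]_out/[K⁺]_in) with z = +1.
= (61.2/1) · log₁₀(3.1/150) = 61.20 · log₁₀(0.02067)
= 61.20 · (-1.6847) = -103.11 mV

-103.1 mV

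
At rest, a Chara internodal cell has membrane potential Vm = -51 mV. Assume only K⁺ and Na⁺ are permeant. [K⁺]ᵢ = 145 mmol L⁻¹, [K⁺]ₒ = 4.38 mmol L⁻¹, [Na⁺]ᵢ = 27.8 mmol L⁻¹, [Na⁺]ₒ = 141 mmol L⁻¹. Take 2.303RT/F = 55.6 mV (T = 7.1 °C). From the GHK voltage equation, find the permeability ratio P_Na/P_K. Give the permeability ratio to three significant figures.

0.0956

Let α = P_Na/P_K. GHK: Vm = 55.6·log₁₀[(Kₒ + α·Naₒ)/(Kᵢ + α·Naᵢ)].
10^(Vm/55.6) = 10^(-51.0/55.6) = 0.12099
So 0.12099·(Kᵢ + α·Naᵢ) = Kₒ + α·Naₒ → α = (0.12099·145.0 − 4.38) / (141.0 − 0.12099·27.8)
α = (17.54 − 4.38) / (141.0 − 3.363) = 13.16/137.6 = 0.09564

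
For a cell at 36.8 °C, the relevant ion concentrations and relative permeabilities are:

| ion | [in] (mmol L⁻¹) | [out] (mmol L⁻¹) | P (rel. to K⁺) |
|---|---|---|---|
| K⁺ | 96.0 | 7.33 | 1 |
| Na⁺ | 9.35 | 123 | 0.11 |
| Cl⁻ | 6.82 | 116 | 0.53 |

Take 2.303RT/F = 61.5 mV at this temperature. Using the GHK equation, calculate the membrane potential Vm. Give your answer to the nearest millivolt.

-50 mV

Vm = 61.5 · log₁₀[(Σ P·[cation]ₒ + Σ P·[anion]ᵢ) / (Σ P·[cation]ᵢ + Σ P·[anion]ₒ)]
Numerator = 1×7.33 + 0.11×123 + 0.53×6.82 = 24.47
Denominator = 1×96.0 + 0.11×9.35 + 0.53×116 = 158.5
Vm = 61.5 · log₁₀(0.15441) = 61.5 × (-0.8113) = -49.90 mV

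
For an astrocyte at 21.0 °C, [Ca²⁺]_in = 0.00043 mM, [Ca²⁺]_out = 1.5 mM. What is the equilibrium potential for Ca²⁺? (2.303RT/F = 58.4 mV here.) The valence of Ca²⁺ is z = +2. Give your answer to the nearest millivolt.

E = (58.4/z) · log₁₀([Ca²⁺]_out/[Ca²⁺]_in) with z = +2.
= (58.4/2) · log₁₀(1.5/0.00043) = 29.20 · log₁₀(3488)
= 29.20 · (3.5426) = 103.44 mV

103 mV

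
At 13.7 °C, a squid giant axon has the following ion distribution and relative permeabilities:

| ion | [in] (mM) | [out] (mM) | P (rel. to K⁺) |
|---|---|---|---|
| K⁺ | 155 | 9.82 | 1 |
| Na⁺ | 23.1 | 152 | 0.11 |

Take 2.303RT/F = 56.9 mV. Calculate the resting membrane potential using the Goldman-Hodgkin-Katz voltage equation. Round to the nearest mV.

Vm = 56.9 · log₁₀[(Σ P·[cation]ₒ + Σ P·[anion]ᵢ) / (Σ P·[cation]ᵢ + Σ P·[anion]ₒ)]
Numerator = 1×9.82 + 0.11×152 = 26.54
Denominator = 1×155 + 0.11×23.1 = 157.5
Vm = 56.9 · log₁₀(0.16846) = 56.9 × (-0.7735) = -44.01 mV

-44 mV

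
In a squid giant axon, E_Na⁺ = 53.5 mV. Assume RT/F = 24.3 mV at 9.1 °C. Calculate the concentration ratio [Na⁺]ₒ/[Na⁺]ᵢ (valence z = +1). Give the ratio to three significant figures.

ln([out]/[in]) = E·z/(24.3) = 53.5 × 1 / 24.3 = 2.2016
[out]/[in] = e^(2.2016) = 9.04

9.04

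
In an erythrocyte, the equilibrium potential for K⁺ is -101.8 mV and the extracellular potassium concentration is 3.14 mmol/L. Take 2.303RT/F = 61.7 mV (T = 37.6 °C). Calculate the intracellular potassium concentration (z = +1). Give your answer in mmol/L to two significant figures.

Nernst: E = (61.7/1) · log₁₀([out]/[in]), so log₁₀([out]/[in]) = -101.8 × 1 / 61.7 = -1.6499.
[out]/[in] = 10^(-1.6499) = 0.02239.
[in] = 3.14 / 0.02239 = 140.2 mmol/L.

140 mmol/L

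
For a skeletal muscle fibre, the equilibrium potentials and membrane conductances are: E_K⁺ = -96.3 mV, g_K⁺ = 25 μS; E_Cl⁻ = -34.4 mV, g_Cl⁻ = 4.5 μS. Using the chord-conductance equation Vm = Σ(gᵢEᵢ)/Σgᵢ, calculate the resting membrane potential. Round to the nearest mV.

Σ gᵢEᵢ = 25·(-96.3) + 4.5·(-34.4) = -2562.30
Σ gᵢ = 25 + 4.5 = 29.5
Vm = -2562.30 / 29.5 = -86.86 mV

-87 mV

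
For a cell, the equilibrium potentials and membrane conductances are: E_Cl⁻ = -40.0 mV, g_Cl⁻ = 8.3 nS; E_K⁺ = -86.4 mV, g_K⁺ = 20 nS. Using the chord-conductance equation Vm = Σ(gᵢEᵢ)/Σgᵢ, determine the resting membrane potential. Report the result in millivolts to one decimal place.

Σ gᵢEᵢ = 8.3·(-40.0) + 20·(-86.4) = -2060.00
Σ gᵢ = 8.3 + 20 = 28.3
Vm = -2060.00 / 28.3 = -72.79 mV

-72.8 mV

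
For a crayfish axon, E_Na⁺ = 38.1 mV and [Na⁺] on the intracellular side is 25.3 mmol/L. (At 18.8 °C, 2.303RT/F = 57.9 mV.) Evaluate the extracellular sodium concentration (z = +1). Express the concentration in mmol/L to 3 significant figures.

Nernst: E = (57.9/1) · log₁₀([out]/[in]), so log₁₀([out]/[in]) = 38.1 × 1 / 57.9 = 0.6580.
[out]/[in] = 10^(0.6580) = 4.55.
[out] = 4.55 × 25.3 = 115.1 mmol/L.

115 mmol/L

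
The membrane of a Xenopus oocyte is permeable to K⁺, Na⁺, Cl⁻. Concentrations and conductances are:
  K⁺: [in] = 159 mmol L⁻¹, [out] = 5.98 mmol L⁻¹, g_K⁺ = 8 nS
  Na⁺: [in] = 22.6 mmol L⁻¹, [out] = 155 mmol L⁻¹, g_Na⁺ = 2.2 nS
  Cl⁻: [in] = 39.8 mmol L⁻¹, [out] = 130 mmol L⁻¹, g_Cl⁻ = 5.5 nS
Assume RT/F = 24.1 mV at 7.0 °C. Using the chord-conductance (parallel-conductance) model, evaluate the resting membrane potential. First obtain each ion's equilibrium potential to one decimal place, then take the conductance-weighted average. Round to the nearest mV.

E_K⁺ = (24.1/1)·ln(5.98/159) = -79.1 mV
E_Na⁺ = (24.1/1)·ln(155/22.6) = 46.4 mV
E_Cl⁻ = (24.1/-1)·ln(130/39.8) = -28.5 mV
Vm = (Σ gᵢEᵢ)/(Σ gᵢ) = (8·-79.1 + 2.2·46.4 + 5.5·-28.5) / (8 + 2.2 + 5.5)
= -687.47 / 15.7 = -43.79 mV

-44 mV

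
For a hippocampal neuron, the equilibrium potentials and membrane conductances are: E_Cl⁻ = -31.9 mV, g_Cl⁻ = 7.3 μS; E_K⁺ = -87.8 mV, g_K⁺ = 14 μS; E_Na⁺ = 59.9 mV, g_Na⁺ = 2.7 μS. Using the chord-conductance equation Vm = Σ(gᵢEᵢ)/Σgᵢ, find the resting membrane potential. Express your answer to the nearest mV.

Σ gᵢEᵢ = 7.3·(-31.9) + 14·(-87.8) + 2.7·(59.9) = -1300.34
Σ gᵢ = 7.3 + 14 + 2.7 = 24
Vm = -1300.34 / 24 = -54.18 mV

-54 mV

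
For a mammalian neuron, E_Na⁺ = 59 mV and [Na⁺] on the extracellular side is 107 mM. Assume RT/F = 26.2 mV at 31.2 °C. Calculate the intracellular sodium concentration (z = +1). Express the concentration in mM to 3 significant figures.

Nernst: E = (26.2/1) · ln([out]/[in]), so ln([out]/[in]) = 59.0 × 1 / 26.2 = 2.2519.
[out]/[in] = e^(2.2519) = 9.506.
[in] = 107 / 9.506 = 11.26 mM.

11.3 mM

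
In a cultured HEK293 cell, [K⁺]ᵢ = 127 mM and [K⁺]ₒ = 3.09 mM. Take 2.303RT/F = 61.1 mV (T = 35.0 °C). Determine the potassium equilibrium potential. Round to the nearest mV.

-99 mV

E = (61.1/z) · log₁₀([K⁺]_out/[K⁺]_in) with z = +1.
= (61.1/1) · log₁₀(3.09/127) = 61.10 · log₁₀(0.02433)
= 61.10 · (-1.6138) = -98.61 mV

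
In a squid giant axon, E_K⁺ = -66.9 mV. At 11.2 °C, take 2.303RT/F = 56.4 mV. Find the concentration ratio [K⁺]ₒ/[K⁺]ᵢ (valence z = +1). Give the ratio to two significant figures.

log₁₀([out]/[in]) = E·z/(56.4) = -66.9 × 1 / 56.4 = -1.1862
[out]/[in] = 10^(-1.1862) = 0.06514

0.065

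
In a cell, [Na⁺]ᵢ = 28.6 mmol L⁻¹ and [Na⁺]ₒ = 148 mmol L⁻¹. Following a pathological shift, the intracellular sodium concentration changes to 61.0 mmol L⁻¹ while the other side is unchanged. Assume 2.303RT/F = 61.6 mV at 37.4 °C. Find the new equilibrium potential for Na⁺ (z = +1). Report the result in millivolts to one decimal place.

23.7 mV

After the shift: [Na⁺]_out = 148, [Na⁺]_in = 61.0 mmol L⁻¹.
E_new = (61.6/1)·log₁₀(148/61.0) = 61.60 · (0.3849) = 23.71 mV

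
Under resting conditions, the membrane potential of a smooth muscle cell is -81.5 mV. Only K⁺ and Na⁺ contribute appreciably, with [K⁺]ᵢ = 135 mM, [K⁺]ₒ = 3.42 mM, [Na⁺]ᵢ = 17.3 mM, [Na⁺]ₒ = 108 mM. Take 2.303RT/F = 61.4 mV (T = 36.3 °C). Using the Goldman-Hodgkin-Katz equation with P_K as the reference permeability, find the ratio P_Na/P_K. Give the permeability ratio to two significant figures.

Let α = P_Na/P_K. GHK: Vm = 61.4·log₁₀[(Kₒ + α·Naₒ)/(Kᵢ + α·Naᵢ)].
10^(Vm/61.4) = 10^(-81.5/61.4) = 0.047059
So 0.047059·(Kᵢ + α·Naᵢ) = Kₒ + α·Naₒ → α = (0.047059·135.0 − 3.42) / (108.0 − 0.047059·17.3)
α = (6.353 − 3.42) / (108.0 − 0.8141) = 2.933/107.2 = 0.02736

0.027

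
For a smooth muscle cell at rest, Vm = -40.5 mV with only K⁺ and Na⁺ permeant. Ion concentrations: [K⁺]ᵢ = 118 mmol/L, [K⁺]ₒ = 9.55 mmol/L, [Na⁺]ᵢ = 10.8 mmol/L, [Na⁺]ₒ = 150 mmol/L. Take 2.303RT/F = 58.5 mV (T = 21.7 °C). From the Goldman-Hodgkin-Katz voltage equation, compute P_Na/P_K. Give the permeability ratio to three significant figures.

0.0975

Let α = P_Na/P_K. GHK: Vm = 58.5·log₁₀[(Kₒ + α·Naₒ)/(Kᵢ + α·Naᵢ)].
10^(Vm/58.5) = 10^(-40.5/58.5) = 0.20309
So 0.20309·(Kᵢ + α·Naᵢ) = Kₒ + α·Naₒ → α = (0.20309·118.0 − 9.55) / (150.0 − 0.20309·10.8)
α = (23.96 − 9.55) / (150.0 − 2.193) = 14.41/147.8 = 0.09752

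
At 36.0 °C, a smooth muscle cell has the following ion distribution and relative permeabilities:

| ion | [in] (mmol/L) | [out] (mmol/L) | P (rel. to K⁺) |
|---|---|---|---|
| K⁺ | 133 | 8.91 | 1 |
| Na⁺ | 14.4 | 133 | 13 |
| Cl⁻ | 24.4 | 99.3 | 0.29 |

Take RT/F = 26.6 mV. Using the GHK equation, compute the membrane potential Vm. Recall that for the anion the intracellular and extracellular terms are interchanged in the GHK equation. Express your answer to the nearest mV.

Vm = 26.6 · ln[(Σ P·[cation]ₒ + Σ P·[anion]ᵢ) / (Σ P·[cation]ᵢ + Σ P·[anion]ₒ)]
Numerator = 1×8.91 + 13×133 + 0.29×24.4 = 1745
Denominator = 1×133 + 13×14.4 + 0.29×99.3 = 349
Vm = 26.6 · ln(5) = 26.6 × (1.6094) = 42.81 mV

43 mV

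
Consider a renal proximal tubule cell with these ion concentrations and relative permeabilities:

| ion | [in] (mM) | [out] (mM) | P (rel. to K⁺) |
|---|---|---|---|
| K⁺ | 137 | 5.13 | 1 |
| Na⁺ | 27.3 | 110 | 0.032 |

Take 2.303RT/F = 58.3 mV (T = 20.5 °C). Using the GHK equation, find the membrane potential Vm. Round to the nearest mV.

Vm = 58.3 · log₁₀[(Σ P·[cation]ₒ + Σ P·[anion]ᵢ) / (Σ P·[cation]ᵢ + Σ P·[anion]ₒ)]
Numerator = 1×5.13 + 0.032×110 = 8.65
Denominator = 1×137 + 0.032×27.3 = 137.9
Vm = 58.3 · log₁₀(0.062739) = 58.3 × (-1.2025) = -70.10 mV

-70 mV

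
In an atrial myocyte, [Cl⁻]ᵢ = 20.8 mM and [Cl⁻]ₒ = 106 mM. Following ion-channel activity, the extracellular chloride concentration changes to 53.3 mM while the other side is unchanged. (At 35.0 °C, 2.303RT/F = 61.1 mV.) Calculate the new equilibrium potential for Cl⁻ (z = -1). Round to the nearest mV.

After the shift: [Cl⁻]_out = 53.3, [Cl⁻]_in = 20.8 mM.
E_new = (61.1/-1)·log₁₀(53.3/20.8) = -61.10 · (0.4087) = -24.97 mV

-25 mV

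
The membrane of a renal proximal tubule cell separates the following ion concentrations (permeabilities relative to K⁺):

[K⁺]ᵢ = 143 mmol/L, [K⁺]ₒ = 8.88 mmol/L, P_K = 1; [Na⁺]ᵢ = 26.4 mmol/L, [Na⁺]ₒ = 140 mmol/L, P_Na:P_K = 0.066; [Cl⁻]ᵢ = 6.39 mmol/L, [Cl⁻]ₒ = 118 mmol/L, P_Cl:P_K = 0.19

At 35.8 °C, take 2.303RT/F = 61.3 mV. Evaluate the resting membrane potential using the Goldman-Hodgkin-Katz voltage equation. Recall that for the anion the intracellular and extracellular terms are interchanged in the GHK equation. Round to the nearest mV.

-57 mV

Vm = 61.3 · log₁₀[(Σ P·[cation]ₒ + Σ P·[anion]ᵢ) / (Σ P·[cation]ᵢ + Σ P·[anion]ₒ)]
Numerator = 1×8.88 + 0.066×140 + 0.19×6.39 = 19.33
Denominator = 1×143 + 0.066×26.4 + 0.19×118 = 167.2
Vm = 61.3 · log₁₀(0.11566) = 61.3 × (-0.9368) = -57.43 mV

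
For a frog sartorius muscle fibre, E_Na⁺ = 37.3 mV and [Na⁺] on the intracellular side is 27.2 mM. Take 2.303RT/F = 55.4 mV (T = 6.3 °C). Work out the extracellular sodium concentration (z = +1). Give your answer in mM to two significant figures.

130 mM

Nernst: E = (55.4/1) · log₁₀([out]/[in]), so log₁₀([out]/[in]) = 37.3 × 1 / 55.4 = 0.6733.
[out]/[in] = 10^(0.6733) = 4.713.
[out] = 4.713 × 27.2 = 128.2 mM.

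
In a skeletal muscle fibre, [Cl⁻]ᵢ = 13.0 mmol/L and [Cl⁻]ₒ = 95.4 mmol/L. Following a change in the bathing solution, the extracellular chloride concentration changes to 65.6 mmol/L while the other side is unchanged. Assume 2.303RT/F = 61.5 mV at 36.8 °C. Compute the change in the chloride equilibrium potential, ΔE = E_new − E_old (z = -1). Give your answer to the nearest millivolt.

E_old = (61.5/-1)·log₁₀(95.4/13.0) = -53.23 mV
E_new = (61.5/-1)·log₁₀(65.6/13.0) = -43.23 mV
ΔE = -43.23 − (-53.23) = 10.00 mV

10 mV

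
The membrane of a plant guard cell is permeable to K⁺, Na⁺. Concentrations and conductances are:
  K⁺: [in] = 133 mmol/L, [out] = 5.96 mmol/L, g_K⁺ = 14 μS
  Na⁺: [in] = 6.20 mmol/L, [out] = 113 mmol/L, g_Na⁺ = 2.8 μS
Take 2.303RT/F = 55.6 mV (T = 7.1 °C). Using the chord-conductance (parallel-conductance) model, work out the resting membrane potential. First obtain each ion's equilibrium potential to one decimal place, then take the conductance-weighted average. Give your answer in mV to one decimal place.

-50.8 mV

E_K⁺ = (55.6/1)·log₁₀(5.96/133) = -75.0 mV
E_Na⁺ = (55.6/1)·log₁₀(113/6.20) = 70.1 mV
Vm = (Σ gᵢEᵢ)/(Σ gᵢ) = (14·-75.0 + 2.8·70.1) / (14 + 2.8)
= -853.72 / 16.8 = -50.82 mV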